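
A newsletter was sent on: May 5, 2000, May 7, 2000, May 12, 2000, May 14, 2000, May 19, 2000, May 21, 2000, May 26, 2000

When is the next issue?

Gaps: 2, 5, 2, 5, 2, 5 days — not constant, but cyclic with period 2.
The events fall on every Friday and Sunday.
The following Sunday is May 28, 2000.

May 28, 2000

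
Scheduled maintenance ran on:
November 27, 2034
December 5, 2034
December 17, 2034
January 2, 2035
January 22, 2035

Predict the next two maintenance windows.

February 15, 2035; March 15, 2035

Gaps: 8, 12, 16, 20 days — each gap is 4 larger than the previous one.
Next gap: 24 days. January 22, 2035 + 24 days = February 15, 2035.
Next gap: 28 days. February 15, 2035 + 28 days = March 15, 2035.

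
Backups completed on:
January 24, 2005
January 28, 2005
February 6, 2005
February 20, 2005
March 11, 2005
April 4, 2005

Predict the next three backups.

May 3, 2005; June 6, 2005; July 15, 2005

The spacing grows by 5 each time: 4, 9, 14, 19, 24 days.
Next gap: 29 days. April 4, 2005 + 29 days = May 3, 2005.
Next gap: 34 days. May 3, 2005 + 34 days = June 6, 2005.
Next gap: 39 days. June 6, 2005 + 39 days = July 15, 2005.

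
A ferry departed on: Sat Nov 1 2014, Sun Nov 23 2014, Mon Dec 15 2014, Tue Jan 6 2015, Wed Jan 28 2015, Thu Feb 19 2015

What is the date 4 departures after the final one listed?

Mon May 18 2015

Gaps between consecutive events: 22, 22, 22, 22, 22 days — a constant 22-day interval.
Thu Feb 19 2015 + 22 days = Fri Mar 13 2015.
Fri Mar 13 2015 + 22 days = Sat Apr 4 2015.
Sat Apr 4 2015 + 22 days = Sun Apr 26 2015.
Sun Apr 26 2015 + 22 days = Mon May 18 2015.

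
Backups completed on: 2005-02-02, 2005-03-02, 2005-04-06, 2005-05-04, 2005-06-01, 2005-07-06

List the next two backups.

2005-08-03, 2005-09-07

Gaps: 28, 35, 28, 28, 35 days — a mix of 28 and 35. Every date is a Wednesday.
Each is the 1st Wednesday of its month.
August 2005 — 1st Wednesday is 2005-08-03.
September 2005 — 1st Wednesday is 2005-09-07.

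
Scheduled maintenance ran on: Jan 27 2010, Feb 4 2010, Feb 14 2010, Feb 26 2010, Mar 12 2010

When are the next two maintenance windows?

Intervals are 8, 10, 12, 14 days — an arithmetic progression with common difference 2.
Next gap: 16 days. Mar 12 2010 + 16 days = Mar 28 2010.
Next gap: 18 days. Mar 28 2010 + 18 days = Apr 15 2010.

Mar 28 2010, Apr 15 2010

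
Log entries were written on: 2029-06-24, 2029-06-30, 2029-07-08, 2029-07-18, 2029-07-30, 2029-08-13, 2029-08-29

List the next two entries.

Intervals are 6, 8, 10, 12, 14, 16 days — an arithmetic progression with common difference 2.
Next gap: 18 days. 2029-08-29 + 18 days = 2029-09-16.
Next gap: 20 days. 2029-09-16 + 20 days = 2029-10-06.

2029-09-16, 2029-10-06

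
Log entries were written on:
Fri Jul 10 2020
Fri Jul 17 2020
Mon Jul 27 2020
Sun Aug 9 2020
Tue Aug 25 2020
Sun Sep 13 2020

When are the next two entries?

Gaps: 7, 10, 13, 16, 19 days — each gap is 3 larger than the previous one.
Next gap: 22 days. Sun Sep 13 2020 + 22 days = Mon Oct 5 2020.
Next gap: 25 days. Mon Oct 5 2020 + 25 days = Fri Oct 30 2020.

Mon Oct 5 2020, Fri Oct 30 2020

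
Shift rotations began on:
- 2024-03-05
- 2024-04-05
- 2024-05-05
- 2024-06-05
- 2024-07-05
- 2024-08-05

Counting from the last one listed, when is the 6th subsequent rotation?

2025-02-05

Gaps: 31, 30, 31, 30, 31 days — not constant. Every event is on the 5th of the month.
Pattern: the 5th of each month.
September 2024: 2024-09-05.
Next: October 2024 → 2024-10-05.
Next: November 2024 → 2024-11-05.
December 2024: 2024-12-05.
Next: January 2025 → 2025-01-05.
Next: February 2025 → 2025-02-05.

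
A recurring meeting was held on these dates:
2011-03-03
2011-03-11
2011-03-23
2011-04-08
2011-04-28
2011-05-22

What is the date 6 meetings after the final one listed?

2012-01-05

Gaps: 8, 12, 16, 20, 24 days — each gap is 4 larger than the previous one.
Next gap: 28 days. 2011-05-22 + 28 days = 2011-06-19.
Next gap: 32 days. 2011-06-19 + 32 days = 2011-07-21.
Next gap: 36 days. 2011-07-21 + 36 days = 2011-08-26.
Next gap: 40 days. 2011-08-26 + 40 days = 2011-10-05.
Next gap: 44 days. 2011-10-05 + 44 days = 2011-11-18.
Next gap: 48 days. 2011-11-18 + 48 days = 2012-01-05.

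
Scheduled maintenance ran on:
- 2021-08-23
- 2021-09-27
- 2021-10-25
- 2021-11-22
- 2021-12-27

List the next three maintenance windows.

These are Mondays at 28- or 35-day spacing (35, 28, 28, 35).
The pattern: 4th Monday of the month.
January 2022 — 4th Monday is 2022-01-24.
4th Monday of February 2022: 2022-02-28.
March 2022 — 4th Monday is 2022-03-28.

2022-01-24, 2022-02-28, 2022-03-28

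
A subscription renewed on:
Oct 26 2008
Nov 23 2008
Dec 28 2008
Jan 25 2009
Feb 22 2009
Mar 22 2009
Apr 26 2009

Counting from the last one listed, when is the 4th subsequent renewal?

Aug 23 2009

All dates are Sundays, 28, 35, 28, 28, 28, 35 days apart.
Specifically, the 4th Sunday of each month.
May 2009 — 4th Sunday is May 24 2009.
June 2009 — 4th Sunday is Jun 28 2009.
July 2009 — 4th Sunday is Jul 26 2009.
4th Sunday of August 2009: Aug 23 2009.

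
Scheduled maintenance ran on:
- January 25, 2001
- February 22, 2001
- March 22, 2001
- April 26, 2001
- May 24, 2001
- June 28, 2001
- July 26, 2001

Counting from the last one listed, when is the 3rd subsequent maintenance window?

October 25, 2001

These are Thursdays at 28- or 35-day spacing (28, 28, 35, 28, 35, 28).
The pattern: 4th Thursday of the month.
August 2001 — 4th Thursday is August 23, 2001.
September 2001 — 4th Thursday is September 27, 2001.
4th Thursday of October 2001: October 25, 2001.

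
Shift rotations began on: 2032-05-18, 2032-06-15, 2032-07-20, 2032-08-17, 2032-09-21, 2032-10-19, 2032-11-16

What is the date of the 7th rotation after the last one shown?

These are Tuesdays at 28- or 35-day spacing (28, 35, 28, 35, 28, 28).
The pattern: 3rd Tuesday of the month.
3rd Tuesday of December 2032: 2032-12-21.
January 2033 — 3rd Tuesday is 2033-01-18.
3rd Tuesday of February 2033: 2033-02-15.
3rd Tuesday of March 2033: 2033-03-15.
April 2033 — 3rd Tuesday is 2033-04-19.
May 2033 — 3rd Tuesday is 2033-05-17.
3rd Tuesday of June 2033: 2033-06-21.

2033-06-21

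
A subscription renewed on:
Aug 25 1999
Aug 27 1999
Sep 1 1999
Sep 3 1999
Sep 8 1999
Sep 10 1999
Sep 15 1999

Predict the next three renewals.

Sep 17 1999, Sep 22 1999, Sep 24 1999

The gap pattern 2, 5, 2, 5, 2, 5 repeats every 2 events.
These are the Wednesdays and Fridays of each week.
Next Friday: Sep 17 1999.
Next Wednesday: Sep 22 1999.
The following Friday is Sep 24 1999.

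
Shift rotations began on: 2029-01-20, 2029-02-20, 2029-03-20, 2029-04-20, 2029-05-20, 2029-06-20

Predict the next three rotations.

Gaps: 31, 28, 31, 30, 31 days — not constant. Every event is on the 20th of the month.
Pattern: the 20th of each month.
Next: July 2029 → 2029-07-20.
Next: August 2029 → 2029-08-20.
Next: September 2029 → 2029-09-20.

2029-07-20, 2029-08-20, 2029-09-20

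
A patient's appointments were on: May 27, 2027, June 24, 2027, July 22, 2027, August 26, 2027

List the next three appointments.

All dates are Thursdays, 28, 28, 35 days apart.
Specifically, the 4th Thursday of each month.
4th Thursday of September 2027: September 23, 2027.
October 2027 — 4th Thursday is October 28, 2027.
4th Thursday of November 2027: November 25, 2027.

September 23, 2027; October 28, 2027; November 25, 2027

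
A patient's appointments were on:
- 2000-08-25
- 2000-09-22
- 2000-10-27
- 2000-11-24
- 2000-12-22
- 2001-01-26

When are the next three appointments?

2001-02-23, 2001-03-23, 2001-04-27

Gaps: 28, 35, 28, 28, 35 days — a mix of 28 and 35. Every date is a Friday.
Each is the 4th Friday of its month.
4th Friday of February 2001: 2001-02-23.
March 2001 — 4th Friday is 2001-03-23.
April 2001 — 4th Friday is 2001-04-27.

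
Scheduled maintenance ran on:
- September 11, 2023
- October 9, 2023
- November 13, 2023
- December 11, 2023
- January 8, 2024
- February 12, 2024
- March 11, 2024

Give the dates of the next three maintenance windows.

All dates are Mondays, 28, 35, 28, 28, 35, 28 days apart.
Specifically, the 2nd Monday of each month.
2nd Monday of April 2024: April 8, 2024.
2nd Monday of May 2024: May 13, 2024.
June 2024 — 2nd Monday is June 10, 2024.

April 8, 2024; May 13, 2024; June 10, 2024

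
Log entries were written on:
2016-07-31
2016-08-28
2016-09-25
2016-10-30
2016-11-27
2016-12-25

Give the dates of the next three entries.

2017-01-29, 2017-02-26, 2017-03-26

All Sundays; the gaps (28, 28, 35, 28, 28) vary with month length.
This is the last Sunday of each month.
January 2017 ends with Sunday 2017-01-29.
February 2017 ends with Sunday 2017-02-26.
March 2017 ends with Sunday 2017-03-26.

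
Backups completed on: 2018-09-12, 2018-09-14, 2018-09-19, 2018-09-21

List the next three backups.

2018-09-26, 2018-09-28, 2018-10-03

The gap pattern 2, 5, 2 repeats every 2 events.
These are the Wednesdays and Fridays of each week.
Next Wednesday: 2018-09-26.
Next Friday: 2018-09-28.
Next Wednesday: 2018-10-03.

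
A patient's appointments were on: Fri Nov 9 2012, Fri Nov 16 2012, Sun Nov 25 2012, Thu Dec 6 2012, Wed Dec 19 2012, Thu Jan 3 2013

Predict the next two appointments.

Gaps: 7, 9, 11, 13, 15 days — each gap is 2 larger than the previous one.
Next gap: 17 days. Thu Jan 3 2013 + 17 days = Sun Jan 20 2013.
Next gap: 19 days. Sun Jan 20 2013 + 19 days = Fri Feb 8 2013.

Sun Jan 20 2013, Fri Feb 8 2013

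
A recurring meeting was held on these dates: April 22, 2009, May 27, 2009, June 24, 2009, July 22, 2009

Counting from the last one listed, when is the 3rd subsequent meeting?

October 28, 2009

These are Wednesdays at 28- or 35-day spacing (35, 28, 28).
The pattern: 4th Wednesday of the month.
August 2009 — 4th Wednesday is August 26, 2009.
4th Wednesday of September 2009: September 23, 2009.
October 2009 — 4th Wednesday is October 28, 2009.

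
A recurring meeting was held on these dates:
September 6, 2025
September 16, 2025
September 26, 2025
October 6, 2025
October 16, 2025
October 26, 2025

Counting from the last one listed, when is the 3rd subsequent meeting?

Every event comes 10 days after the last (10, 10, 10, 10, 10).
October 26, 2025 + 10 days = November 5, 2025.
November 5, 2025 + 10 days = November 15, 2025.
November 15, 2025 + 10 days = November 25, 2025.

November 25, 2025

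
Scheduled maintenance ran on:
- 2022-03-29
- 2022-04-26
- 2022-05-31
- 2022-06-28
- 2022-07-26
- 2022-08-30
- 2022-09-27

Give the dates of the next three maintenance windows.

All Tuesdays; the gaps (28, 35, 28, 28, 35, 28) vary with month length.
This is the last Tuesday of each month.
Last Tuesday of October 2022: 2022-10-25.
November 2022 ends with Tuesday 2022-11-29.
December 2022 ends with Tuesday 2022-12-27.

2022-10-25, 2022-11-29, 2022-12-27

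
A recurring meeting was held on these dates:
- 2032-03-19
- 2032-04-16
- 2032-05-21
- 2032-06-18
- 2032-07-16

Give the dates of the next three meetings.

Gaps: 28, 35, 28, 28 days — a mix of 28 and 35. Every date is a Friday.
Each is the 3rd Friday of its month.
3rd Friday of August 2032: 2032-08-20.
3rd Friday of September 2032: 2032-09-17.
3rd Friday of October 2032: 2032-10-15.

2032-08-20, 2032-09-17, 2032-10-15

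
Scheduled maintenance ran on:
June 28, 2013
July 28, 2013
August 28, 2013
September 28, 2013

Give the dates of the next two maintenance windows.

October 28, 2013; November 28, 2013

Gaps: 30, 31, 31 days — not constant. Every event is on the 28th of the month.
Pattern: the 28th of each month.
October 2013: October 28, 2013.
November 2013: November 28, 2013.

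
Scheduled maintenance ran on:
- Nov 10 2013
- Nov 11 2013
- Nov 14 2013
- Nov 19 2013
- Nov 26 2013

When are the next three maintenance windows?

The spacing grows by 2 each time: 1, 3, 5, 7 days.
Next gap: 9 days. Nov 26 2013 + 9 days = Dec 5 2013.
Next gap: 11 days. Dec 5 2013 + 11 days = Dec 16 2013.
Next gap: 13 days. Dec 16 2013 + 13 days = Dec 29 2013.

Dec 5 2013, Dec 16 2013, Dec 29 2013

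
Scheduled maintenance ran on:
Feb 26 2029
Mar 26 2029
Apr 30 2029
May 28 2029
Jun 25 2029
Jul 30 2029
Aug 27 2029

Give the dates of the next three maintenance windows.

Sep 24 2029, Oct 29 2029, Nov 26 2029

These are Mondays with 28, 35, 28, 28, 35, 28-day gaps.
Each is the final Monday of its month — Apr 30 2029 is past the 28th, so '4th Monday' doesn't fit.
September 2029 ends with Monday Sep 24 2029.
October 2029 ends with Monday Oct 29 2029.
Last Monday of November 2029: Nov 26 2029.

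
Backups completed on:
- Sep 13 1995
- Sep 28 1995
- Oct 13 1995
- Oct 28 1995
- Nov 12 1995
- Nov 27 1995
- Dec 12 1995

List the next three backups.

Dec 27 1995, Jan 11 1996, Jan 26 1996

Gaps between consecutive events: 15, 15, 15, 15, 15, 15 days — a constant 15-day interval.
Dec 12 1995 + 15 days = Dec 27 1995.
Dec 27 1995 + 15 days = Jan 11 1996.
Jan 11 1996 + 15 days = Jan 26 1996.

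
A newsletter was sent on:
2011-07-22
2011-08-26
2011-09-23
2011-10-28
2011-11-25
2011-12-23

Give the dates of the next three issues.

2012-01-27, 2012-02-24, 2012-03-23

These are Fridays at 28- or 35-day spacing (35, 28, 35, 28, 28).
The pattern: 4th Friday of the month.
January 2012 — 4th Friday is 2012-01-27.
February 2012 — 4th Friday is 2012-02-24.
March 2012 — 4th Friday is 2012-03-23.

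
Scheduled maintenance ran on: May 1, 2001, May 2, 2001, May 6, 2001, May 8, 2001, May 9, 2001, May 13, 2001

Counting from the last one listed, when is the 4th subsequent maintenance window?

Every event lands on a Tuesday or Wednesday or Sunday (gaps cycle 1, 4, 2, 1, 4).
So the schedule is: every Tuesday, Wednesday and Sunday.
Next Tuesday: May 15, 2001.
Next Wednesday: May 16, 2001.
Next Sunday: May 20, 2001.
The following Tuesday is May 22, 2001.

May 22, 2001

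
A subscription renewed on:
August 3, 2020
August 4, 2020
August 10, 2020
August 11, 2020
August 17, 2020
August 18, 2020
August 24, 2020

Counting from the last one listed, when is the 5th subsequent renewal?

Gaps: 1, 6, 1, 6, 1, 6 days — not constant, but cyclic with period 2.
The events fall on every Monday and Tuesday.
The following Tuesday is August 25, 2020.
The following Monday is August 31, 2020.
The following Tuesday is September 1, 2020.
Next Monday: September 7, 2020.
Next Tuesday: September 8, 2020.

September 8, 2020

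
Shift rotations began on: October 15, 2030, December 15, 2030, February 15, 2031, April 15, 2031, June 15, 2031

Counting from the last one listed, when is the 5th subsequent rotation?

Gaps: 61, 62, 59, 61 days — not constant. Every event is on the 15th of the month.
Pattern: the 15th of every 2 months.
August 2031: August 15, 2031.
Next: October 2031 → October 15, 2031.
December 2031: December 15, 2031.
Next: February 2032 → February 15, 2032.
Next: April 2032 → April 15, 2032.

April 15, 2032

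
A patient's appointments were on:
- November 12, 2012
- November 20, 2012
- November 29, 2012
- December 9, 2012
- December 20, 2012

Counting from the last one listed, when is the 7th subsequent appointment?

The spacing grows by 1 each time: 8, 9, 10, 11 days.
Next gap: 12 days. December 20, 2012 + 12 days = January 1, 2013.
Next gap: 13 days. January 1, 2013 + 13 days = January 14, 2013.
Next gap: 14 days. January 14, 2013 + 14 days = January 28, 2013.
Next gap: 15 days. January 28, 2013 + 15 days = February 12, 2013.
Next gap: 16 days. February 12, 2013 + 16 days = February 28, 2013.
Next gap: 17 days. February 28, 2013 + 17 days = March 17, 2013.
Next gap: 18 days. March 17, 2013 + 18 days = April 4, 2013.

April 4, 2013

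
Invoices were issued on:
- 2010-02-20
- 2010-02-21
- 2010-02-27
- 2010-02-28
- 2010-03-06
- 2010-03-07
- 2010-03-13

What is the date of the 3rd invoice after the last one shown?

Gaps: 1, 6, 1, 6, 1, 6 days — not constant, but cyclic with period 2.
The events fall on every Saturday and Sunday.
The following Sunday is 2010-03-14.
Next Saturday: 2010-03-20.
Next Sunday: 2010-03-21.

2010-03-21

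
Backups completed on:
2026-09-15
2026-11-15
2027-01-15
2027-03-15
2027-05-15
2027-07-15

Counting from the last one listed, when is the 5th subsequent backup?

The day-of-month is always 15 (61, 61, 59, 61, 61 days between events).
So this recurs on the 15th of every 2 months.
September 2027: 2027-09-15.
Next: November 2027 → 2027-11-15.
January 2028: 2028-01-15.
Next: March 2028 → 2028-03-15.
Next: May 2028 → 2028-05-15.

2028-05-15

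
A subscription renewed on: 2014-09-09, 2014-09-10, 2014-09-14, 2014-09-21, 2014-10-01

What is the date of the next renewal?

Gaps: 1, 4, 7, 10 days — each gap is 3 larger than the previous one.
Next gap: 13 days. 2014-10-01 + 13 days = 2014-10-14.

2014-10-14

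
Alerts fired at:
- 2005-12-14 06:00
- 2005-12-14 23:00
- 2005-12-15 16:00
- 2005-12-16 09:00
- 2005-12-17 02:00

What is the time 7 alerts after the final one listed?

Spacing: 17, 17, 17, 17 h — constant 17 h.
2005-12-17 02:00 + 17 h = 2005-12-17 19:00.
2005-12-17 19:00 + 17 h = 2005-12-18 12:00.
2005-12-18 12:00 + 17 h = 2005-12-19 05:00.
2005-12-19 05:00 + 17 h = 2005-12-19 22:00.
2005-12-19 22:00 + 17 h = 2005-12-20 15:00.
2005-12-20 15:00 + 17 h = 2005-12-21 08:00.
2005-12-21 08:00 + 17 h = 2005-12-22 01:00.

2005-12-22 01:00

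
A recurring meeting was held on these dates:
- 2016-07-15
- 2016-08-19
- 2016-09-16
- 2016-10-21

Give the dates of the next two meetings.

2016-11-18, 2016-12-16

Gaps: 35, 28, 35 days — a mix of 28 and 35. Every date is a Friday.
Each is the 3rd Friday of its month.
November 2016 — 3rd Friday is 2016-11-18.
3rd Friday of December 2016: 2016-12-16.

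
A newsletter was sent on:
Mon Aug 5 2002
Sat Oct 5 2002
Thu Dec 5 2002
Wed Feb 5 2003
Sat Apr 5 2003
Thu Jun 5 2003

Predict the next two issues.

Tue Aug 5 2003, Sun Oct 5 2003

Each date is the 5th; the gaps (61, 61, 62, 59, 61) track the month lengths.
The rule is the 5th of every 2 months.
August 2003: Tue Aug 5 2003.
October 2003: Sun Oct 5 2003.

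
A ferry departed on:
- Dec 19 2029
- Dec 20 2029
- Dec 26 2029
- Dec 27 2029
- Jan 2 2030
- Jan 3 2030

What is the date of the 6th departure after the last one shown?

Jan 24 2030

Gaps: 1, 6, 1, 6, 1 days — not constant, but cyclic with period 2.
The events fall on every Wednesday and Thursday.
Next Wednesday: Jan 9 2030.
The following Thursday is Jan 10 2030.
Next Wednesday: Jan 16 2030.
Next Thursday: Jan 17 2030.
The following Wednesday is Jan 23 2030.
The following Thursday is Jan 24 2030.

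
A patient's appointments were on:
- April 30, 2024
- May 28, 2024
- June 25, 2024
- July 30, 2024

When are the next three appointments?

August 27, 2024; September 24, 2024; October 29, 2024

These are Tuesdays with 28, 28, 35-day gaps.
Each is the final Tuesday of its month — April 30, 2024 is past the 28th, so '4th Tuesday' doesn't fit.
August 2024 ends with Tuesday August 27, 2024.
Last Tuesday of September 2024: September 24, 2024.
Last Tuesday of October 2024: October 29, 2024.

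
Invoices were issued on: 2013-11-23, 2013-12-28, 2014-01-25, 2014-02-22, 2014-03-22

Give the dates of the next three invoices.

All dates are Saturdays, 35, 28, 28, 28 days apart.
Specifically, the 4th Saturday of each month.
April 2014 — 4th Saturday is 2014-04-26.
May 2014 — 4th Saturday is 2014-05-24.
4th Saturday of June 2014: 2014-06-28.

2014-04-26, 2014-05-24, 2014-06-28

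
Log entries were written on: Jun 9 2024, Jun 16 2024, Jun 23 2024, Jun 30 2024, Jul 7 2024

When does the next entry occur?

The spacing is 7, 7, 7, 7 days — always 7 days.
Jul 7 2024 + 7 days = Jul 14 2024.

Jul 14 2024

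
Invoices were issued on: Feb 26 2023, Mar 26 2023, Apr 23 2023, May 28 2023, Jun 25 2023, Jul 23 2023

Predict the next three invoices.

Aug 27 2023, Sep 24 2023, Oct 22 2023

These are Sundays at 28- or 35-day spacing (28, 28, 35, 28, 28).
The pattern: 4th Sunday of the month.
4th Sunday of August 2023: Aug 27 2023.
4th Sunday of September 2023: Sep 24 2023.
October 2023 — 4th Sunday is Oct 22 2023.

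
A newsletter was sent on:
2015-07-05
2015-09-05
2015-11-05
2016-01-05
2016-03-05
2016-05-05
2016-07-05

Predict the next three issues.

The day-of-month is always 5 (62, 61, 61, 60, 61, 61 days between events).
So this recurs on the 5th of every 2 months.
Next: September 2016 → 2016-09-05.
Next: November 2016 → 2016-11-05.
January 2017: 2017-01-05.

2016-09-05, 2016-11-05, 2017-01-05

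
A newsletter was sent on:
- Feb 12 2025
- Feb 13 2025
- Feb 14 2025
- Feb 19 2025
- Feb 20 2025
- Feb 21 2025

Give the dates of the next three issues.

Every event lands on a Wednesday or Thursday or Friday (gaps cycle 1, 1, 5, 1, 1).
So the schedule is: every Wednesday, Thursday and Friday.
Next Wednesday: Feb 26 2025.
Next Thursday: Feb 27 2025.
Next Friday: Feb 28 2025.

Feb 26 2025, Feb 27 2025, Feb 28 2025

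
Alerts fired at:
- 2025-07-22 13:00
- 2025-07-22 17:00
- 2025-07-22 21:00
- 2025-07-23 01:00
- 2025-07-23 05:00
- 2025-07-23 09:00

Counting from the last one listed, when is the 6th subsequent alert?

2025-07-24 09:00

Gaps: 4, 4, 4, 4, 4 hours — each event is 4 hours after the previous one.
2025-07-23 09:00 + 4 h = 2025-07-23 13:00.
2025-07-23 13:00 + 4 h = 2025-07-23 17:00.
2025-07-23 17:00 + 4 h = 2025-07-23 21:00.
2025-07-23 21:00 + 4 h = 2025-07-24 01:00.
2025-07-24 01:00 + 4 h = 2025-07-24 05:00.
2025-07-24 05:00 + 4 h = 2025-07-24 09:00.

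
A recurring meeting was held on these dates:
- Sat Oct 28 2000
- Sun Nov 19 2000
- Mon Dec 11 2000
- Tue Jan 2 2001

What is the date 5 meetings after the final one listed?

Sun Apr 22 2001

Gaps between consecutive events: 22, 22, 22 days — a constant 22-day interval.
Tue Jan 2 2001 + 22 days = Wed Jan 24 2001.
Wed Jan 24 2001 + 22 days = Thu Feb 15 2001.
Thu Feb 15 2001 + 22 days = Fri Mar 9 2001.
Fri Mar 9 2001 + 22 days = Sat Mar 31 2001.
Sat Mar 31 2001 + 22 days = Sun Apr 22 2001.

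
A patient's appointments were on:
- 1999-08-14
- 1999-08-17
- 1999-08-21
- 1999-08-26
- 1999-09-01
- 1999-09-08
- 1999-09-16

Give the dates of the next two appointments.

1999-09-25, 1999-10-05

Gaps: 3, 4, 5, 6, 7, 8 days — each gap is 1 larger than the previous one.
Next gap: 9 days. 1999-09-16 + 9 days = 1999-09-25.
Next gap: 10 days. 1999-09-25 + 10 days = 1999-10-05.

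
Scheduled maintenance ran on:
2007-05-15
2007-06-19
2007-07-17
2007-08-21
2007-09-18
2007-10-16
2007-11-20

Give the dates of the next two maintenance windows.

2007-12-18, 2008-01-15

Gaps: 35, 28, 35, 28, 28, 35 days — a mix of 28 and 35. Every date is a Tuesday.
Each is the 3rd Tuesday of its month.
3rd Tuesday of December 2007: 2007-12-18.
January 2008 — 3rd Tuesday is 2008-01-15.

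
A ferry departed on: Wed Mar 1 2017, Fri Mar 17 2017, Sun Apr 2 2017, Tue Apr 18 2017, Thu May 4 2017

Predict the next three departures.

Sat May 20 2017, Mon Jun 5 2017, Wed Jun 21 2017

Every event comes 16 days after the last (16, 16, 16, 16).
Thu May 4 2017 + 16 days = Sat May 20 2017.
Sat May 20 2017 + 16 days = Mon Jun 5 2017.
Mon Jun 5 2017 + 16 days = Wed Jun 21 2017.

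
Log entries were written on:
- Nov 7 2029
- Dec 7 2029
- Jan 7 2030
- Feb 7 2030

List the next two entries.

Mar 7 2030, Apr 7 2030

The day-of-month is always 7 (30, 31, 31 days between events).
So this recurs on the 7th of each month.
March 2030: Mar 7 2030.
April 2030: Apr 7 2030.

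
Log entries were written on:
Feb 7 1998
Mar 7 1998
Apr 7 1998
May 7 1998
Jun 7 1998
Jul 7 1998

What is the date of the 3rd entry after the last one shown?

Oct 7 1998

The day-of-month is always 7 (28, 31, 30, 31, 30 days between events).
So this recurs on the 7th of each month.
August 1998: Aug 7 1998.
September 1998: Sep 7 1998.
October 1998: Oct 7 1998.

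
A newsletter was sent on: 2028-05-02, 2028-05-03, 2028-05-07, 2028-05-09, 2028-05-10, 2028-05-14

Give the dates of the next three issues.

The gap pattern 1, 4, 2, 1, 4 repeats every 3 events.
These are the Tuesdays, Wednesdays and Sundays of each week.
The following Tuesday is 2028-05-16.
The following Wednesday is 2028-05-17.
Next Sunday: 2028-05-21.

2028-05-16, 2028-05-17, 2028-05-21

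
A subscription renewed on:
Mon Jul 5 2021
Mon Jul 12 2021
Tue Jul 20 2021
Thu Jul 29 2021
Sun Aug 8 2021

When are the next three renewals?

Thu Aug 19 2021, Tue Aug 31 2021, Mon Sep 13 2021

Gaps: 7, 8, 9, 10 days — each gap is 1 larger than the previous one.
Next gap: 11 days. Sun Aug 8 2021 + 11 days = Thu Aug 19 2021.
Next gap: 12 days. Thu Aug 19 2021 + 12 days = Tue Aug 31 2021.
Next gap: 13 days. Tue Aug 31 2021 + 13 days = Mon Sep 13 2021.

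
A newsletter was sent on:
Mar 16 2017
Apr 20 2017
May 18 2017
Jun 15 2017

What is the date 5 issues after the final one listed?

Nov 16 2017

Gaps: 35, 28, 28 days — a mix of 28 and 35. Every date is a Thursday.
Each is the 3rd Thursday of its month.
July 2017 — 3rd Thursday is Jul 20 2017.
3rd Thursday of August 2017: Aug 17 2017.
September 2017 — 3rd Thursday is Sep 21 2017.
3rd Thursday of October 2017: Oct 19 2017.
November 2017 — 3rd Thursday is Nov 16 2017.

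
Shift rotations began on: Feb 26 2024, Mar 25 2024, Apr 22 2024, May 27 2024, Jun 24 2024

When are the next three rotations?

Jul 22 2024, Aug 26 2024, Sep 23 2024

Gaps: 28, 28, 35, 28 days — a mix of 28 and 35. Every date is a Monday.
Each is the 4th Monday of its month.
July 2024 — 4th Monday is Jul 22 2024.
4th Monday of August 2024: Aug 26 2024.
4th Monday of September 2024: Sep 23 2024.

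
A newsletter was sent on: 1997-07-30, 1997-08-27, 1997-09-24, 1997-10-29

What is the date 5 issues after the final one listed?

1998-03-25

Every date is a Wednesday; gaps 28, 28, 35 days.
Each is the last Wednesday of its month (at least one falls on the 29th or later, ruling out '4th Wednesday').
November 1997 ends with Wednesday 1997-11-26.
December 1997 ends with Wednesday 1997-12-31.
Last Wednesday of January 1998: 1998-01-28.
Last Wednesday of February 1998: 1998-02-25.
Last Wednesday of March 1998: 1998-03-25.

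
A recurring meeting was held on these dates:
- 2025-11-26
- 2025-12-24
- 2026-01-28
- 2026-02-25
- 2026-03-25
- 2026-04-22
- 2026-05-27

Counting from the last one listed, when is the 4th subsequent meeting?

All dates are Wednesdays, 28, 35, 28, 28, 28, 35 days apart.
Specifically, the 4th Wednesday of each month.
4th Wednesday of June 2026: 2026-06-24.
July 2026 — 4th Wednesday is 2026-07-22.
4th Wednesday of August 2026: 2026-08-26.
4th Wednesday of September 2026: 2026-09-23.

2026-09-23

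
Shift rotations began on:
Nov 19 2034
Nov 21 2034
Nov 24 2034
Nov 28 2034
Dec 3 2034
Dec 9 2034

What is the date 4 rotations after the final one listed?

Intervals are 2, 3, 4, 5, 6 days — an arithmetic progression with common difference 1.
Next gap: 7 days. Dec 9 2034 + 7 days = Dec 16 2034.
Next gap: 8 days. Dec 16 2034 + 8 days = Dec 24 2034.
Next gap: 9 days. Dec 24 2034 + 9 days = Jan 2 2035.
Next gap: 10 days. Jan 2 2035 + 10 days = Jan 12 2035.

Jan 12 2035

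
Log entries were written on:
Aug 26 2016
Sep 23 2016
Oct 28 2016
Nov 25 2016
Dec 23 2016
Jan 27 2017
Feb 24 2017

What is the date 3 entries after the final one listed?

May 26 2017

Gaps: 28, 35, 28, 28, 35, 28 days — a mix of 28 and 35. Every date is a Friday.
Each is the 4th Friday of its month.
March 2017 — 4th Friday is Mar 24 2017.
April 2017 — 4th Friday is Apr 28 2017.
4th Friday of May 2017: May 26 2017.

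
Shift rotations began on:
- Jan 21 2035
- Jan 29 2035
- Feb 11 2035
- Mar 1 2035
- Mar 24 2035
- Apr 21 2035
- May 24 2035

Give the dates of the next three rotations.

The spacing grows by 5 each time: 8, 13, 18, 23, 28, 33 days.
Next gap: 38 days. May 24 2035 + 38 days = Jul 1 2035.
Next gap: 43 days. Jul 1 2035 + 43 days = Aug 13 2035.
Next gap: 48 days. Aug 13 2035 + 48 days = Sep 30 2035.

Jul 1 2035, Aug 13 2035, Sep 30 2035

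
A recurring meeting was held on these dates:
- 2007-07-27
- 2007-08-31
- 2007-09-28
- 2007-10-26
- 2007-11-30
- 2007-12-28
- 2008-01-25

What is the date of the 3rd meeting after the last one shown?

2008-04-25

All Fridays; the gaps (35, 28, 28, 35, 28, 28) vary with month length.
This is the last Friday of each month.
Last Friday of February 2008: 2008-02-29.
Last Friday of March 2008: 2008-03-28.
Last Friday of April 2008: 2008-04-25.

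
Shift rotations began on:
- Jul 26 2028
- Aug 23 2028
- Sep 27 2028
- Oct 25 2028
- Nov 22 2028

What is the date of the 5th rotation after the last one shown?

All dates are Wednesdays, 28, 35, 28, 28 days apart.
Specifically, the 4th Wednesday of each month.
December 2028 — 4th Wednesday is Dec 27 2028.
4th Wednesday of January 2029: Jan 24 2029.
February 2029 — 4th Wednesday is Feb 28 2029.
4th Wednesday of March 2029: Mar 28 2029.
4th Wednesday of April 2029: Apr 25 2029.

Apr 25 2029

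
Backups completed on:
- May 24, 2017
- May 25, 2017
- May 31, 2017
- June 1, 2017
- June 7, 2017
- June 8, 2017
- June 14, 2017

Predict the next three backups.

The gap pattern 1, 6, 1, 6, 1, 6 repeats every 2 events.
These are the Wednesdays and Thursdays of each week.
Next Thursday: June 15, 2017.
The following Wednesday is June 21, 2017.
Next Thursday: June 22, 2017.

June 15, 2017; June 21, 2017; June 22, 2017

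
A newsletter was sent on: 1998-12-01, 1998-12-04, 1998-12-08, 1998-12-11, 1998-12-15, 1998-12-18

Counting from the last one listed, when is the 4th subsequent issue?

1999-01-01

Gaps: 3, 4, 3, 4, 3 days — not constant, but cyclic with period 2.
The events fall on every Tuesday and Friday.
Next Tuesday: 1998-12-22.
Next Friday: 1998-12-25.
Next Tuesday: 1998-12-29.
The following Friday is 1999-01-01.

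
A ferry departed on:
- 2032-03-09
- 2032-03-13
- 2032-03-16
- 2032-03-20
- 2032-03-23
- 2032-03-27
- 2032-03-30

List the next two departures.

Gaps: 4, 3, 4, 3, 4, 3 days — not constant, but cyclic with period 2.
The events fall on every Tuesday and Saturday.
The following Saturday is 2032-04-03.
The following Tuesday is 2032-04-06.

2032-04-03, 2032-04-06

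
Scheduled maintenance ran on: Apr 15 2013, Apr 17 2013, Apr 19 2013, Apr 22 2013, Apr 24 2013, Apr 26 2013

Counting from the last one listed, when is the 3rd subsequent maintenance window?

May 3 2013

The gap pattern 2, 2, 3, 2, 2 repeats every 3 events.
These are the Mondays, Wednesdays and Fridays of each week.
Next Monday: Apr 29 2013.
Next Wednesday: May 1 2013.
Next Friday: May 3 2013.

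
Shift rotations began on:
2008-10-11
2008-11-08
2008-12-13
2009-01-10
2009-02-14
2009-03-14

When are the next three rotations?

All dates are Saturdays, 28, 35, 28, 35, 28 days apart.
Specifically, the 2nd Saturday of each month.
April 2009 — 2nd Saturday is 2009-04-11.
May 2009 — 2nd Saturday is 2009-05-09.
June 2009 — 2nd Saturday is 2009-06-13.

2009-04-11, 2009-05-09, 2009-06-13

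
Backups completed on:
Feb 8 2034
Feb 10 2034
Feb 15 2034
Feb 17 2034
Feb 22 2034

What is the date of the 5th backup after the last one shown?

The gap pattern 2, 5, 2, 5 repeats every 2 events.
These are the Wednesdays and Fridays of each week.
The following Friday is Feb 24 2034.
The following Wednesday is Mar 1 2034.
Next Friday: Mar 3 2034.
The following Wednesday is Mar 8 2034.
Next Friday: Mar 10 2034.

Mar 10 2034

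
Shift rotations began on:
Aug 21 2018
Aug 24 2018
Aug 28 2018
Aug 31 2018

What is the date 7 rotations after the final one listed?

The gap pattern 3, 4, 3 repeats every 2 events.
These are the Tuesdays and Fridays of each week.
The following Tuesday is Sep 4 2018.
Next Friday: Sep 7 2018.
Next Tuesday: Sep 11 2018.
Next Friday: Sep 14 2018.
Next Tuesday: Sep 18 2018.
Next Friday: Sep 21 2018.
Next Tuesday: Sep 25 2018.

Sep 25 2018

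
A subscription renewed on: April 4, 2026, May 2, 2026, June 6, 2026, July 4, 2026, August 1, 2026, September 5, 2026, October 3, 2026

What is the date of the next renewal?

November 7, 2026

These are Saturdays at 28- or 35-day spacing (28, 35, 28, 28, 35, 28).
The pattern: 1st Saturday of the month.
November 2026 — 1st Saturday is November 7, 2026.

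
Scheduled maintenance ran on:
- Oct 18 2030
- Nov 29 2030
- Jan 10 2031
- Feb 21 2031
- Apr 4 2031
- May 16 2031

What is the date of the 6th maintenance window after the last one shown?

Every event comes 42 days after the last (42, 42, 42, 42, 42).
May 16 2031 + 42 days = Jun 27 2031.
Jun 27 2031 + 42 days = Aug 8 2031.
Aug 8 2031 + 42 days = Sep 19 2031.
Sep 19 2031 + 42 days = Oct 31 2031.
Oct 31 2031 + 42 days = Dec 12 2031.
Dec 12 2031 + 42 days = Jan 23 2032.

Jan 23 2032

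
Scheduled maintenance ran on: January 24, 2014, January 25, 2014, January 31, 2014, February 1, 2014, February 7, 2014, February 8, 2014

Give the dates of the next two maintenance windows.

February 14, 2014; February 15, 2014

Gaps: 1, 6, 1, 6, 1 days — not constant, but cyclic with period 2.
The events fall on every Friday and Saturday.
Next Friday: February 14, 2014.
Next Saturday: February 15, 2014.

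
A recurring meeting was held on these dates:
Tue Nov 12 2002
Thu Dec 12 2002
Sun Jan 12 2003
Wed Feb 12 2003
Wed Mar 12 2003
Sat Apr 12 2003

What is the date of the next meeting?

The day-of-month is always 12 (30, 31, 31, 28, 31 days between events).
So this recurs on the 12th of each month.
May 2003: Mon May 12 2003.

Mon May 12 2003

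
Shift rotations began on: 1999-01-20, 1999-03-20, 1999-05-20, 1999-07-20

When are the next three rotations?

Each date is the 20th; the gaps (59, 61, 61) track the month lengths.
The rule is the 20th of every 2 months.
September 1999: 1999-09-20.
November 1999: 1999-11-20.
Next: January 2000 → 2000-01-20.

1999-09-20, 1999-11-20, 2000-01-20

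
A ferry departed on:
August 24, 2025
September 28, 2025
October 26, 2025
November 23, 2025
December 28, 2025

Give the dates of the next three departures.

January 25, 2026; February 22, 2026; March 22, 2026

These are Sundays at 28- or 35-day spacing (35, 28, 28, 35).
The pattern: 4th Sunday of the month.
January 2026 — 4th Sunday is January 25, 2026.
February 2026 — 4th Sunday is February 22, 2026.
4th Sunday of March 2026: March 22, 2026.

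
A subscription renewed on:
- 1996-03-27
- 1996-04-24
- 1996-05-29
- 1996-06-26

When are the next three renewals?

1996-07-31, 1996-08-28, 1996-09-25

All Wednesdays; the gaps (28, 35, 28) vary with month length.
This is the last Wednesday of each month.
Last Wednesday of July 1996: 1996-07-31.
Last Wednesday of August 1996: 1996-08-28.
Last Wednesday of September 1996: 1996-09-25.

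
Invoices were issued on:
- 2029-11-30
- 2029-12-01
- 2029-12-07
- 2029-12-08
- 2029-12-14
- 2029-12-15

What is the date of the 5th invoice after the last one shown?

Gaps: 1, 6, 1, 6, 1 days — not constant, but cyclic with period 2.
The events fall on every Friday and Saturday.
Next Friday: 2029-12-21.
Next Saturday: 2029-12-22.
The following Friday is 2029-12-28.
The following Saturday is 2029-12-29.
The following Friday is 2030-01-04.

2030-01-04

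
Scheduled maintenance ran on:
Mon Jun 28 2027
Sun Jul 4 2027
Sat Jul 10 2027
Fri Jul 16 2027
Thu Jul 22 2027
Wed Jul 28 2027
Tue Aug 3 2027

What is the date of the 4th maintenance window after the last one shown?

Fri Aug 27 2027

Every event comes 6 days after the last (6, 6, 6, 6, 6, 6).
Tue Aug 3 2027 + 6 days = Mon Aug 9 2027.
Mon Aug 9 2027 + 6 days = Sun Aug 15 2027.
Sun Aug 15 2027 + 6 days = Sat Aug 21 2027.
Sat Aug 21 2027 + 6 days = Fri Aug 27 2027.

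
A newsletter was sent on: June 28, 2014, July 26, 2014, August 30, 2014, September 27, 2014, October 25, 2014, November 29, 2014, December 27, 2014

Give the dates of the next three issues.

January 31, 2015; February 28, 2015; March 28, 2015

These are Saturdays with 28, 35, 28, 28, 35, 28-day gaps.
Each is the final Saturday of its month — August 30, 2014 is past the 28th, so '4th Saturday' doesn't fit.
January 2015 ends with Saturday January 31, 2015.
February 2015 ends with Saturday February 28, 2015.
March 2015 ends with Saturday March 28, 2015.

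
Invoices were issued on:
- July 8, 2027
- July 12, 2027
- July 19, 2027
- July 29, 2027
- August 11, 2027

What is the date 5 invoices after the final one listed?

Intervals are 4, 7, 10, 13 days — an arithmetic progression with common difference 3.
Next gap: 16 days. August 11, 2027 + 16 days = August 27, 2027.
Next gap: 19 days. August 27, 2027 + 19 days = September 15, 2027.
Next gap: 22 days. September 15, 2027 + 22 days = October 7, 2027.
Next gap: 25 days. October 7, 2027 + 25 days = November 1, 2027.
Next gap: 28 days. November 1, 2027 + 28 days = November 29, 2027.

November 29, 2027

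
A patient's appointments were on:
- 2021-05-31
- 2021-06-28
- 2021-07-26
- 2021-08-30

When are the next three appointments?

These are Mondays with 28, 28, 35-day gaps.
Each is the final Monday of its month — 2021-05-31 is past the 28th, so '4th Monday' doesn't fit.
Last Monday of September 2021: 2021-09-27.
Last Monday of October 2021: 2021-10-25.
Last Monday of November 2021: 2021-11-29.

2021-09-27, 2021-10-25, 2021-11-29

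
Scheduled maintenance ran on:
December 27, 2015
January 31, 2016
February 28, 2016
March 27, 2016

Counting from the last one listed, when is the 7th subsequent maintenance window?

October 30, 2016

Every date is a Sunday; gaps 35, 28, 28 days.
Each is the last Sunday of its month (at least one falls on the 29th or later, ruling out '4th Sunday').
April 2016 ends with Sunday April 24, 2016.
May 2016 ends with Sunday May 29, 2016.
June 2016 ends with Sunday June 26, 2016.
July 2016 ends with Sunday July 31, 2016.
Last Sunday of August 2016: August 28, 2016.
Last Sunday of September 2016: September 25, 2016.
October 2016 ends with Sunday October 30, 2016.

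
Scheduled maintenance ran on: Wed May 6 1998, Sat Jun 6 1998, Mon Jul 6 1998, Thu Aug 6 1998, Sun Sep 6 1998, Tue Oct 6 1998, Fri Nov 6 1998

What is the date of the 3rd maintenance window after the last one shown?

Gaps: 31, 30, 31, 31, 30, 31 days — not constant. Every event is on the 6th of the month.
Pattern: the 6th of each month.
Next: December 1998 → Sun Dec 6 1998.
January 1999: Wed Jan 6 1999.
February 1999: Sat Feb 6 1999.

Sat Feb 6 1999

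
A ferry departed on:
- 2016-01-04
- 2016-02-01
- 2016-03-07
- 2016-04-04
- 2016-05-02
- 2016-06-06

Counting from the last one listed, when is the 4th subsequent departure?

2016-10-03

All dates are Mondays, 28, 35, 28, 28, 35 days apart.
Specifically, the 1st Monday of each month.
1st Monday of July 2016: 2016-07-04.
August 2016 — 1st Monday is 2016-08-01.
1st Monday of September 2016: 2016-09-05.
1st Monday of October 2016: 2016-10-03.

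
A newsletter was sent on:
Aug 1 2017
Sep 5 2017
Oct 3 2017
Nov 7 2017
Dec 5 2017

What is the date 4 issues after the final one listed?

Gaps: 35, 28, 35, 28 days — a mix of 28 and 35. Every date is a Tuesday.
Each is the 1st Tuesday of its month.
1st Tuesday of January 2018: Jan 2 2018.
February 2018 — 1st Tuesday is Feb 6 2018.
1st Tuesday of March 2018: Mar 6 2018.
April 2018 — 1st Tuesday is Apr 3 2018.

Apr 3 2018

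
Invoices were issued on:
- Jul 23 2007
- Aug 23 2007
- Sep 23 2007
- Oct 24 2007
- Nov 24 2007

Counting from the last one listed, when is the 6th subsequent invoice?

Every event comes 31 days after the last (31, 31, 31, 31).
Nov 24 2007 + 31 days = Dec 25 2007.
Dec 25 2007 + 31 days = Jan 25 2008.
Jan 25 2008 + 31 days = Feb 25 2008.
Feb 25 2008 + 31 days = Mar 27 2008.
Mar 27 2008 + 31 days = Apr 27 2008.
Apr 27 2008 + 31 days = May 28 2008.

May 28 2008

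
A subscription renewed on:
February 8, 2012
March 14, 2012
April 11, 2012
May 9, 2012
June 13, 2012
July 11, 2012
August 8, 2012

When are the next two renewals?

September 12, 2012; October 10, 2012

All dates are Wednesdays, 35, 28, 28, 35, 28, 28 days apart.
Specifically, the 2nd Wednesday of each month.
September 2012 — 2nd Wednesday is September 12, 2012.
2nd Wednesday of October 2012: October 10, 2012.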